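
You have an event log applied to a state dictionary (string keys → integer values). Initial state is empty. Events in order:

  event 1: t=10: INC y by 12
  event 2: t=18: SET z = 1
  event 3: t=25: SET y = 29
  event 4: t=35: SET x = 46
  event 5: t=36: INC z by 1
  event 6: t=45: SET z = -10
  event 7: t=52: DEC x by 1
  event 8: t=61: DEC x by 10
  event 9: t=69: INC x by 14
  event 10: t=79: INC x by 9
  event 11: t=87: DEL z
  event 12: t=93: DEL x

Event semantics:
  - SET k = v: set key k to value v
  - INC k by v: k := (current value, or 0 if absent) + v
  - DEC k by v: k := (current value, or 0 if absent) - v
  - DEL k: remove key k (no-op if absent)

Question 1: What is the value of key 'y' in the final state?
Answer: 29

Derivation:
Track key 'y' through all 12 events:
  event 1 (t=10: INC y by 12): y (absent) -> 12
  event 2 (t=18: SET z = 1): y unchanged
  event 3 (t=25: SET y = 29): y 12 -> 29
  event 4 (t=35: SET x = 46): y unchanged
  event 5 (t=36: INC z by 1): y unchanged
  event 6 (t=45: SET z = -10): y unchanged
  event 7 (t=52: DEC x by 1): y unchanged
  event 8 (t=61: DEC x by 10): y unchanged
  event 9 (t=69: INC x by 14): y unchanged
  event 10 (t=79: INC x by 9): y unchanged
  event 11 (t=87: DEL z): y unchanged
  event 12 (t=93: DEL x): y unchanged
Final: y = 29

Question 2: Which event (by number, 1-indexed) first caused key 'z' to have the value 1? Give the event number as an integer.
Answer: 2

Derivation:
Looking for first event where z becomes 1:
  event 2: z (absent) -> 1  <-- first match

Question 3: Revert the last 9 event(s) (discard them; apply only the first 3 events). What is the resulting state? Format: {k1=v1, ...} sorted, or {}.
Keep first 3 events (discard last 9):
  after event 1 (t=10: INC y by 12): {y=12}
  after event 2 (t=18: SET z = 1): {y=12, z=1}
  after event 3 (t=25: SET y = 29): {y=29, z=1}

Answer: {y=29, z=1}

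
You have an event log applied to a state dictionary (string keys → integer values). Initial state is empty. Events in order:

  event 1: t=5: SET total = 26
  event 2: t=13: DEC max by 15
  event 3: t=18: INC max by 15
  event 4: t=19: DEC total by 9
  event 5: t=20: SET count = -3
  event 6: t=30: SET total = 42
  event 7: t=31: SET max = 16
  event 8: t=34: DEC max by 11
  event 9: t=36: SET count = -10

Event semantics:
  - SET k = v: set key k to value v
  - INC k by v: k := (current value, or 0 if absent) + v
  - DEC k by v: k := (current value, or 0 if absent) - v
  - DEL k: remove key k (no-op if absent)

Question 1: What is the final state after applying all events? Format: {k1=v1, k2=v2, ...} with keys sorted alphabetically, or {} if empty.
  after event 1 (t=5: SET total = 26): {total=26}
  after event 2 (t=13: DEC max by 15): {max=-15, total=26}
  after event 3 (t=18: INC max by 15): {max=0, total=26}
  after event 4 (t=19: DEC total by 9): {max=0, total=17}
  after event 5 (t=20: SET count = -3): {count=-3, max=0, total=17}
  after event 6 (t=30: SET total = 42): {count=-3, max=0, total=42}
  after event 7 (t=31: SET max = 16): {count=-3, max=16, total=42}
  after event 8 (t=34: DEC max by 11): {count=-3, max=5, total=42}
  after event 9 (t=36: SET count = -10): {count=-10, max=5, total=42}

Answer: {count=-10, max=5, total=42}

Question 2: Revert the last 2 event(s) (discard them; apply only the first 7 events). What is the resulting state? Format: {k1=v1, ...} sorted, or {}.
Answer: {count=-3, max=16, total=42}

Derivation:
Keep first 7 events (discard last 2):
  after event 1 (t=5: SET total = 26): {total=26}
  after event 2 (t=13: DEC max by 15): {max=-15, total=26}
  after event 3 (t=18: INC max by 15): {max=0, total=26}
  after event 4 (t=19: DEC total by 9): {max=0, total=17}
  after event 5 (t=20: SET count = -3): {count=-3, max=0, total=17}
  after event 6 (t=30: SET total = 42): {count=-3, max=0, total=42}
  after event 7 (t=31: SET max = 16): {count=-3, max=16, total=42}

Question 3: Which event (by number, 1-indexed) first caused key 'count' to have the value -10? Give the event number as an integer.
Looking for first event where count becomes -10:
  event 5: count = -3
  event 6: count = -3
  event 7: count = -3
  event 8: count = -3
  event 9: count -3 -> -10  <-- first match

Answer: 9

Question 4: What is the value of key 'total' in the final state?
Track key 'total' through all 9 events:
  event 1 (t=5: SET total = 26): total (absent) -> 26
  event 2 (t=13: DEC max by 15): total unchanged
  event 3 (t=18: INC max by 15): total unchanged
  event 4 (t=19: DEC total by 9): total 26 -> 17
  event 5 (t=20: SET count = -3): total unchanged
  event 6 (t=30: SET total = 42): total 17 -> 42
  event 7 (t=31: SET max = 16): total unchanged
  event 8 (t=34: DEC max by 11): total unchanged
  event 9 (t=36: SET count = -10): total unchanged
Final: total = 42

Answer: 42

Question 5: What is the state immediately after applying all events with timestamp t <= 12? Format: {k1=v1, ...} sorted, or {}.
Apply events with t <= 12 (1 events):
  after event 1 (t=5: SET total = 26): {total=26}

Answer: {total=26}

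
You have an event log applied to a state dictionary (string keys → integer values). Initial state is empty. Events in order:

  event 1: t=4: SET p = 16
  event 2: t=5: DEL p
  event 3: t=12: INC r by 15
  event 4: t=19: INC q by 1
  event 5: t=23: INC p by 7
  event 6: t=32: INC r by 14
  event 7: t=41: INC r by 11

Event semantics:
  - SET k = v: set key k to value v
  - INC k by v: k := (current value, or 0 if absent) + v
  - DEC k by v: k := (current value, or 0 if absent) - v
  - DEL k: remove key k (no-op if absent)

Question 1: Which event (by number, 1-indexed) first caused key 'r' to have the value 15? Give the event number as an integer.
Answer: 3

Derivation:
Looking for first event where r becomes 15:
  event 3: r (absent) -> 15  <-- first match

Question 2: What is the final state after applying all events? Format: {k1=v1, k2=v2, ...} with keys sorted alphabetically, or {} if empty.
  after event 1 (t=4: SET p = 16): {p=16}
  after event 2 (t=5: DEL p): {}
  after event 3 (t=12: INC r by 15): {r=15}
  after event 4 (t=19: INC q by 1): {q=1, r=15}
  after event 5 (t=23: INC p by 7): {p=7, q=1, r=15}
  after event 6 (t=32: INC r by 14): {p=7, q=1, r=29}
  after event 7 (t=41: INC r by 11): {p=7, q=1, r=40}

Answer: {p=7, q=1, r=40}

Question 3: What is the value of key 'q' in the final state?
Answer: 1

Derivation:
Track key 'q' through all 7 events:
  event 1 (t=4: SET p = 16): q unchanged
  event 2 (t=5: DEL p): q unchanged
  event 3 (t=12: INC r by 15): q unchanged
  event 4 (t=19: INC q by 1): q (absent) -> 1
  event 5 (t=23: INC p by 7): q unchanged
  event 6 (t=32: INC r by 14): q unchanged
  event 7 (t=41: INC r by 11): q unchanged
Final: q = 1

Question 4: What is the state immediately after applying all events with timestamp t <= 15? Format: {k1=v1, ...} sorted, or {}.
Apply events with t <= 15 (3 events):
  after event 1 (t=4: SET p = 16): {p=16}
  after event 2 (t=5: DEL p): {}
  after event 3 (t=12: INC r by 15): {r=15}

Answer: {r=15}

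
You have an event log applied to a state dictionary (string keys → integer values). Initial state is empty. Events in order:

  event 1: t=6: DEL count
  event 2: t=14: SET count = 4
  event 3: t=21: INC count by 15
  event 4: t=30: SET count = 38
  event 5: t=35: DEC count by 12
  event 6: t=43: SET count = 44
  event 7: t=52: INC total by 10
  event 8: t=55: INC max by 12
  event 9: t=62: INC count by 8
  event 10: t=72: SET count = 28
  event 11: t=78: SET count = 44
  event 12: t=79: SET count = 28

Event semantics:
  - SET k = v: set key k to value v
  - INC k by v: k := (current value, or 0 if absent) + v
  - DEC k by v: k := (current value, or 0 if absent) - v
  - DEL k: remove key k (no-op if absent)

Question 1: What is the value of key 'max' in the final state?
Track key 'max' through all 12 events:
  event 1 (t=6: DEL count): max unchanged
  event 2 (t=14: SET count = 4): max unchanged
  event 3 (t=21: INC count by 15): max unchanged
  event 4 (t=30: SET count = 38): max unchanged
  event 5 (t=35: DEC count by 12): max unchanged
  event 6 (t=43: SET count = 44): max unchanged
  event 7 (t=52: INC total by 10): max unchanged
  event 8 (t=55: INC max by 12): max (absent) -> 12
  event 9 (t=62: INC count by 8): max unchanged
  event 10 (t=72: SET count = 28): max unchanged
  event 11 (t=78: SET count = 44): max unchanged
  event 12 (t=79: SET count = 28): max unchanged
Final: max = 12

Answer: 12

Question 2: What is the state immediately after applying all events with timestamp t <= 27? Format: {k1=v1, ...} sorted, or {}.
Apply events with t <= 27 (3 events):
  after event 1 (t=6: DEL count): {}
  after event 2 (t=14: SET count = 4): {count=4}
  after event 3 (t=21: INC count by 15): {count=19}

Answer: {count=19}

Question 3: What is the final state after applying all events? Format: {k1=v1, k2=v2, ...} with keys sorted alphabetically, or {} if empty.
  after event 1 (t=6: DEL count): {}
  after event 2 (t=14: SET count = 4): {count=4}
  after event 3 (t=21: INC count by 15): {count=19}
  after event 4 (t=30: SET count = 38): {count=38}
  after event 5 (t=35: DEC count by 12): {count=26}
  after event 6 (t=43: SET count = 44): {count=44}
  after event 7 (t=52: INC total by 10): {count=44, total=10}
  after event 8 (t=55: INC max by 12): {count=44, max=12, total=10}
  after event 9 (t=62: INC count by 8): {count=52, max=12, total=10}
  after event 10 (t=72: SET count = 28): {count=28, max=12, total=10}
  after event 11 (t=78: SET count = 44): {count=44, max=12, total=10}
  after event 12 (t=79: SET count = 28): {count=28, max=12, total=10}

Answer: {count=28, max=12, total=10}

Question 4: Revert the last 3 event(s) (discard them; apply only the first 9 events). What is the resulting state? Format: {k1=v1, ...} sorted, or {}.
Answer: {count=52, max=12, total=10}

Derivation:
Keep first 9 events (discard last 3):
  after event 1 (t=6: DEL count): {}
  after event 2 (t=14: SET count = 4): {count=4}
  after event 3 (t=21: INC count by 15): {count=19}
  after event 4 (t=30: SET count = 38): {count=38}
  after event 5 (t=35: DEC count by 12): {count=26}
  after event 6 (t=43: SET count = 44): {count=44}
  after event 7 (t=52: INC total by 10): {count=44, total=10}
  after event 8 (t=55: INC max by 12): {count=44, max=12, total=10}
  after event 9 (t=62: INC count by 8): {count=52, max=12, total=10}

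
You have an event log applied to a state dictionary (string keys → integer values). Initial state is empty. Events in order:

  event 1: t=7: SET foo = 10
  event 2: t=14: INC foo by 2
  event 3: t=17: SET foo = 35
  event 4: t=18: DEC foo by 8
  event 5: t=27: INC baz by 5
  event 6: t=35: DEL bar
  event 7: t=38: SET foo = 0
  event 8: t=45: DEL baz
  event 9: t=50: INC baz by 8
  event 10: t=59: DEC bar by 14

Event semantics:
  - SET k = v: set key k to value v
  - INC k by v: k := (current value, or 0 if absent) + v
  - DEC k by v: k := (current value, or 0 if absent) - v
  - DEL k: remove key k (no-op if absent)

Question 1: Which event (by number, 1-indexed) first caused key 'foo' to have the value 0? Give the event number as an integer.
Looking for first event where foo becomes 0:
  event 1: foo = 10
  event 2: foo = 12
  event 3: foo = 35
  event 4: foo = 27
  event 5: foo = 27
  event 6: foo = 27
  event 7: foo 27 -> 0  <-- first match

Answer: 7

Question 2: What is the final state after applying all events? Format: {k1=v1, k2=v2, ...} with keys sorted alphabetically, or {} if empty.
Answer: {bar=-14, baz=8, foo=0}

Derivation:
  after event 1 (t=7: SET foo = 10): {foo=10}
  after event 2 (t=14: INC foo by 2): {foo=12}
  after event 3 (t=17: SET foo = 35): {foo=35}
  after event 4 (t=18: DEC foo by 8): {foo=27}
  after event 5 (t=27: INC baz by 5): {baz=5, foo=27}
  after event 6 (t=35: DEL bar): {baz=5, foo=27}
  after event 7 (t=38: SET foo = 0): {baz=5, foo=0}
  after event 8 (t=45: DEL baz): {foo=0}
  after event 9 (t=50: INC baz by 8): {baz=8, foo=0}
  after event 10 (t=59: DEC bar by 14): {bar=-14, baz=8, foo=0}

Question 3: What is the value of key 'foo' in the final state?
Answer: 0

Derivation:
Track key 'foo' through all 10 events:
  event 1 (t=7: SET foo = 10): foo (absent) -> 10
  event 2 (t=14: INC foo by 2): foo 10 -> 12
  event 3 (t=17: SET foo = 35): foo 12 -> 35
  event 4 (t=18: DEC foo by 8): foo 35 -> 27
  event 5 (t=27: INC baz by 5): foo unchanged
  event 6 (t=35: DEL bar): foo unchanged
  event 7 (t=38: SET foo = 0): foo 27 -> 0
  event 8 (t=45: DEL baz): foo unchanged
  event 9 (t=50: INC baz by 8): foo unchanged
  event 10 (t=59: DEC bar by 14): foo unchanged
Final: foo = 0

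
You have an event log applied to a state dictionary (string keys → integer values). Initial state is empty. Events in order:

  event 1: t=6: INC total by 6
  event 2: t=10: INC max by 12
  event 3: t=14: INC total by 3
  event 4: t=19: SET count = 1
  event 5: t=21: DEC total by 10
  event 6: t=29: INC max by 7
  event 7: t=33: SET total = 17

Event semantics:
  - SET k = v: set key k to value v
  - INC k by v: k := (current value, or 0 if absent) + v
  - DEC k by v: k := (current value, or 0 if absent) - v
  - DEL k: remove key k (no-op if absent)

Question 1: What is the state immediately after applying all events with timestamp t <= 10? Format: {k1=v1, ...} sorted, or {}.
Answer: {max=12, total=6}

Derivation:
Apply events with t <= 10 (2 events):
  after event 1 (t=6: INC total by 6): {total=6}
  after event 2 (t=10: INC max by 12): {max=12, total=6}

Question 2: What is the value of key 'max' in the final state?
Track key 'max' through all 7 events:
  event 1 (t=6: INC total by 6): max unchanged
  event 2 (t=10: INC max by 12): max (absent) -> 12
  event 3 (t=14: INC total by 3): max unchanged
  event 4 (t=19: SET count = 1): max unchanged
  event 5 (t=21: DEC total by 10): max unchanged
  event 6 (t=29: INC max by 7): max 12 -> 19
  event 7 (t=33: SET total = 17): max unchanged
Final: max = 19

Answer: 19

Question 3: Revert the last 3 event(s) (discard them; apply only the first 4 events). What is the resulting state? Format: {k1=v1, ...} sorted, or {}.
Keep first 4 events (discard last 3):
  after event 1 (t=6: INC total by 6): {total=6}
  after event 2 (t=10: INC max by 12): {max=12, total=6}
  after event 3 (t=14: INC total by 3): {max=12, total=9}
  after event 4 (t=19: SET count = 1): {count=1, max=12, total=9}

Answer: {count=1, max=12, total=9}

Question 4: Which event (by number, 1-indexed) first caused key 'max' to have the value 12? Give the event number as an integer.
Answer: 2

Derivation:
Looking for first event where max becomes 12:
  event 2: max (absent) -> 12  <-- first match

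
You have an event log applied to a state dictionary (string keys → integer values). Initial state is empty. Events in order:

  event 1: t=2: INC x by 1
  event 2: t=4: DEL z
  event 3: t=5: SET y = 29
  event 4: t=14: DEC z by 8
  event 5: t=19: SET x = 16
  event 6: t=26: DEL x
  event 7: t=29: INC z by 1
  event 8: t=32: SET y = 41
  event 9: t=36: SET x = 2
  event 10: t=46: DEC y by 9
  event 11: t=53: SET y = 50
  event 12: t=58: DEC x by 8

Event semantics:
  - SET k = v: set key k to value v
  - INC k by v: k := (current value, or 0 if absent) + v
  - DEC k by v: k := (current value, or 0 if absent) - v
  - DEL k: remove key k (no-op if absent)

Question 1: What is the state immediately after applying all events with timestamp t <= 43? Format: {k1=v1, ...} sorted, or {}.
Answer: {x=2, y=41, z=-7}

Derivation:
Apply events with t <= 43 (9 events):
  after event 1 (t=2: INC x by 1): {x=1}
  after event 2 (t=4: DEL z): {x=1}
  after event 3 (t=5: SET y = 29): {x=1, y=29}
  after event 4 (t=14: DEC z by 8): {x=1, y=29, z=-8}
  after event 5 (t=19: SET x = 16): {x=16, y=29, z=-8}
  after event 6 (t=26: DEL x): {y=29, z=-8}
  after event 7 (t=29: INC z by 1): {y=29, z=-7}
  after event 8 (t=32: SET y = 41): {y=41, z=-7}
  after event 9 (t=36: SET x = 2): {x=2, y=41, z=-7}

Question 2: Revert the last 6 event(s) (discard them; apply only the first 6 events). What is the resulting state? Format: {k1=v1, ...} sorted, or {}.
Answer: {y=29, z=-8}

Derivation:
Keep first 6 events (discard last 6):
  after event 1 (t=2: INC x by 1): {x=1}
  after event 2 (t=4: DEL z): {x=1}
  after event 3 (t=5: SET y = 29): {x=1, y=29}
  after event 4 (t=14: DEC z by 8): {x=1, y=29, z=-8}
  after event 5 (t=19: SET x = 16): {x=16, y=29, z=-8}
  after event 6 (t=26: DEL x): {y=29, z=-8}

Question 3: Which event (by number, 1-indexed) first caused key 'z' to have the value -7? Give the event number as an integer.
Looking for first event where z becomes -7:
  event 4: z = -8
  event 5: z = -8
  event 6: z = -8
  event 7: z -8 -> -7  <-- first match

Answer: 7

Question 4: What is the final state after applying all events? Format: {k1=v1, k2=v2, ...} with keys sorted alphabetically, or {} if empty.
Answer: {x=-6, y=50, z=-7}

Derivation:
  after event 1 (t=2: INC x by 1): {x=1}
  after event 2 (t=4: DEL z): {x=1}
  after event 3 (t=5: SET y = 29): {x=1, y=29}
  after event 4 (t=14: DEC z by 8): {x=1, y=29, z=-8}
  after event 5 (t=19: SET x = 16): {x=16, y=29, z=-8}
  after event 6 (t=26: DEL x): {y=29, z=-8}
  after event 7 (t=29: INC z by 1): {y=29, z=-7}
  after event 8 (t=32: SET y = 41): {y=41, z=-7}
  after event 9 (t=36: SET x = 2): {x=2, y=41, z=-7}
  after event 10 (t=46: DEC y by 9): {x=2, y=32, z=-7}
  after event 11 (t=53: SET y = 50): {x=2, y=50, z=-7}
  after event 12 (t=58: DEC x by 8): {x=-6, y=50, z=-7}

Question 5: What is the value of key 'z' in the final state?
Track key 'z' through all 12 events:
  event 1 (t=2: INC x by 1): z unchanged
  event 2 (t=4: DEL z): z (absent) -> (absent)
  event 3 (t=5: SET y = 29): z unchanged
  event 4 (t=14: DEC z by 8): z (absent) -> -8
  event 5 (t=19: SET x = 16): z unchanged
  event 6 (t=26: DEL x): z unchanged
  event 7 (t=29: INC z by 1): z -8 -> -7
  event 8 (t=32: SET y = 41): z unchanged
  event 9 (t=36: SET x = 2): z unchanged
  event 10 (t=46: DEC y by 9): z unchanged
  event 11 (t=53: SET y = 50): z unchanged
  event 12 (t=58: DEC x by 8): z unchanged
Final: z = -7

Answer: -7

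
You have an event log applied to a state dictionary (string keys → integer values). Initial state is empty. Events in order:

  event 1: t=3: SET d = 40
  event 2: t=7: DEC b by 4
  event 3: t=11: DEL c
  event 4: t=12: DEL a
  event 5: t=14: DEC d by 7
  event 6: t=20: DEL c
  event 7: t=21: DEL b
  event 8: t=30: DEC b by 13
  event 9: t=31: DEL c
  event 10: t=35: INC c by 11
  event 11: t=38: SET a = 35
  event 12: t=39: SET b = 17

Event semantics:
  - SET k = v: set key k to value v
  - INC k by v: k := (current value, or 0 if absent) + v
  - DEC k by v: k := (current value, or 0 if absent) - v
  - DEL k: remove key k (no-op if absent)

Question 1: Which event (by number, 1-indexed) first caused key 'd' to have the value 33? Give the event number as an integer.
Looking for first event where d becomes 33:
  event 1: d = 40
  event 2: d = 40
  event 3: d = 40
  event 4: d = 40
  event 5: d 40 -> 33  <-- first match

Answer: 5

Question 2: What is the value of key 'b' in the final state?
Track key 'b' through all 12 events:
  event 1 (t=3: SET d = 40): b unchanged
  event 2 (t=7: DEC b by 4): b (absent) -> -4
  event 3 (t=11: DEL c): b unchanged
  event 4 (t=12: DEL a): b unchanged
  event 5 (t=14: DEC d by 7): b unchanged
  event 6 (t=20: DEL c): b unchanged
  event 7 (t=21: DEL b): b -4 -> (absent)
  event 8 (t=30: DEC b by 13): b (absent) -> -13
  event 9 (t=31: DEL c): b unchanged
  event 10 (t=35: INC c by 11): b unchanged
  event 11 (t=38: SET a = 35): b unchanged
  event 12 (t=39: SET b = 17): b -13 -> 17
Final: b = 17

Answer: 17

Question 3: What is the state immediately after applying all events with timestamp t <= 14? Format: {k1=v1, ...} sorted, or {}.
Apply events with t <= 14 (5 events):
  after event 1 (t=3: SET d = 40): {d=40}
  after event 2 (t=7: DEC b by 4): {b=-4, d=40}
  after event 3 (t=11: DEL c): {b=-4, d=40}
  after event 4 (t=12: DEL a): {b=-4, d=40}
  after event 5 (t=14: DEC d by 7): {b=-4, d=33}

Answer: {b=-4, d=33}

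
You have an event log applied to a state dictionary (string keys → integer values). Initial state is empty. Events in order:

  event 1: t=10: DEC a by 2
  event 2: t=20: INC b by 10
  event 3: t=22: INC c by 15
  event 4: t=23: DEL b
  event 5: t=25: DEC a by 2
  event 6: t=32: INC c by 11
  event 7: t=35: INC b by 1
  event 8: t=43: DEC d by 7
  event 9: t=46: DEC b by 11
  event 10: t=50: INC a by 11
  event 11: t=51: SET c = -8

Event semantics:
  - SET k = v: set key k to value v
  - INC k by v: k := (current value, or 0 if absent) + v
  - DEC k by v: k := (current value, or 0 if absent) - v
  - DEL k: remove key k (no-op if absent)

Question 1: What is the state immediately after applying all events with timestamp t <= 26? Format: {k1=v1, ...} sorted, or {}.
Answer: {a=-4, c=15}

Derivation:
Apply events with t <= 26 (5 events):
  after event 1 (t=10: DEC a by 2): {a=-2}
  after event 2 (t=20: INC b by 10): {a=-2, b=10}
  after event 3 (t=22: INC c by 15): {a=-2, b=10, c=15}
  after event 4 (t=23: DEL b): {a=-2, c=15}
  after event 5 (t=25: DEC a by 2): {a=-4, c=15}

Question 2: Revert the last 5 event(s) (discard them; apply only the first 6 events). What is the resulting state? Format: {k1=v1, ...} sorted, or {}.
Answer: {a=-4, c=26}

Derivation:
Keep first 6 events (discard last 5):
  after event 1 (t=10: DEC a by 2): {a=-2}
  after event 2 (t=20: INC b by 10): {a=-2, b=10}
  after event 3 (t=22: INC c by 15): {a=-2, b=10, c=15}
  after event 4 (t=23: DEL b): {a=-2, c=15}
  after event 5 (t=25: DEC a by 2): {a=-4, c=15}
  after event 6 (t=32: INC c by 11): {a=-4, c=26}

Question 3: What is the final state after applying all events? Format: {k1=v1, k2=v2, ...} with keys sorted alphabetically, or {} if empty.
  after event 1 (t=10: DEC a by 2): {a=-2}
  after event 2 (t=20: INC b by 10): {a=-2, b=10}
  after event 3 (t=22: INC c by 15): {a=-2, b=10, c=15}
  after event 4 (t=23: DEL b): {a=-2, c=15}
  after event 5 (t=25: DEC a by 2): {a=-4, c=15}
  after event 6 (t=32: INC c by 11): {a=-4, c=26}
  after event 7 (t=35: INC b by 1): {a=-4, b=1, c=26}
  after event 8 (t=43: DEC d by 7): {a=-4, b=1, c=26, d=-7}
  after event 9 (t=46: DEC b by 11): {a=-4, b=-10, c=26, d=-7}
  after event 10 (t=50: INC a by 11): {a=7, b=-10, c=26, d=-7}
  after event 11 (t=51: SET c = -8): {a=7, b=-10, c=-8, d=-7}

Answer: {a=7, b=-10, c=-8, d=-7}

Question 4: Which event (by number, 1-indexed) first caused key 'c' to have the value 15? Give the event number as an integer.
Looking for first event where c becomes 15:
  event 3: c (absent) -> 15  <-- first match

Answer: 3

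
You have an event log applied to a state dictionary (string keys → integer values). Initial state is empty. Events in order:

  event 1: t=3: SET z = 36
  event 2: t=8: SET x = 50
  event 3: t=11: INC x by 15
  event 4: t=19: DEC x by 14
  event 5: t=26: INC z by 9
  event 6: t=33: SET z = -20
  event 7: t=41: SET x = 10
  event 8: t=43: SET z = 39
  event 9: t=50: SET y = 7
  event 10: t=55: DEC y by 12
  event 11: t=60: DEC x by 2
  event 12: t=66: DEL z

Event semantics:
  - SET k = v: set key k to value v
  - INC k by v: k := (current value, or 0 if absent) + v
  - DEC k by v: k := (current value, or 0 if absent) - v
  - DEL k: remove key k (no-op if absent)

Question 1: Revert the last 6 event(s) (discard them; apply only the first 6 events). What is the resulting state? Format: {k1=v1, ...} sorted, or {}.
Answer: {x=51, z=-20}

Derivation:
Keep first 6 events (discard last 6):
  after event 1 (t=3: SET z = 36): {z=36}
  after event 2 (t=8: SET x = 50): {x=50, z=36}
  after event 3 (t=11: INC x by 15): {x=65, z=36}
  after event 4 (t=19: DEC x by 14): {x=51, z=36}
  after event 5 (t=26: INC z by 9): {x=51, z=45}
  after event 6 (t=33: SET z = -20): {x=51, z=-20}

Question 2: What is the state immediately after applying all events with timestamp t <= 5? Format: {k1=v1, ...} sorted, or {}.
Answer: {z=36}

Derivation:
Apply events with t <= 5 (1 events):
  after event 1 (t=3: SET z = 36): {z=36}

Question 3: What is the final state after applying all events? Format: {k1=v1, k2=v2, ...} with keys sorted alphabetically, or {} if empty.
  after event 1 (t=3: SET z = 36): {z=36}
  after event 2 (t=8: SET x = 50): {x=50, z=36}
  after event 3 (t=11: INC x by 15): {x=65, z=36}
  after event 4 (t=19: DEC x by 14): {x=51, z=36}
  after event 5 (t=26: INC z by 9): {x=51, z=45}
  after event 6 (t=33: SET z = -20): {x=51, z=-20}
  after event 7 (t=41: SET x = 10): {x=10, z=-20}
  after event 8 (t=43: SET z = 39): {x=10, z=39}
  after event 9 (t=50: SET y = 7): {x=10, y=7, z=39}
  after event 10 (t=55: DEC y by 12): {x=10, y=-5, z=39}
  after event 11 (t=60: DEC x by 2): {x=8, y=-5, z=39}
  after event 12 (t=66: DEL z): {x=8, y=-5}

Answer: {x=8, y=-5}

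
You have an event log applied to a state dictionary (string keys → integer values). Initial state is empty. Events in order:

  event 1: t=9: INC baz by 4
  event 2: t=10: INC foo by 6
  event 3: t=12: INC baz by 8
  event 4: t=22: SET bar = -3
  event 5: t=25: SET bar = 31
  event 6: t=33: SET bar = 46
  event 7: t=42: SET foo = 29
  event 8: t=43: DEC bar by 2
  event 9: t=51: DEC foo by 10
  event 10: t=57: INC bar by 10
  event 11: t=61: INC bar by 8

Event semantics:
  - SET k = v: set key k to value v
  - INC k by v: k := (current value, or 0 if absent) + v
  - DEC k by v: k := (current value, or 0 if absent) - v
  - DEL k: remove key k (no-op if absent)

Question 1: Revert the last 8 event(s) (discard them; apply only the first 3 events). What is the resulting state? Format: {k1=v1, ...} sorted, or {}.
Keep first 3 events (discard last 8):
  after event 1 (t=9: INC baz by 4): {baz=4}
  after event 2 (t=10: INC foo by 6): {baz=4, foo=6}
  after event 3 (t=12: INC baz by 8): {baz=12, foo=6}

Answer: {baz=12, foo=6}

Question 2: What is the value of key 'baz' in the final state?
Track key 'baz' through all 11 events:
  event 1 (t=9: INC baz by 4): baz (absent) -> 4
  event 2 (t=10: INC foo by 6): baz unchanged
  event 3 (t=12: INC baz by 8): baz 4 -> 12
  event 4 (t=22: SET bar = -3): baz unchanged
  event 5 (t=25: SET bar = 31): baz unchanged
  event 6 (t=33: SET bar = 46): baz unchanged
  event 7 (t=42: SET foo = 29): baz unchanged
  event 8 (t=43: DEC bar by 2): baz unchanged
  event 9 (t=51: DEC foo by 10): baz unchanged
  event 10 (t=57: INC bar by 10): baz unchanged
  event 11 (t=61: INC bar by 8): baz unchanged
Final: baz = 12

Answer: 12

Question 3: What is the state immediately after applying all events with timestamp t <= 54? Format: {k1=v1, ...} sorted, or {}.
Answer: {bar=44, baz=12, foo=19}

Derivation:
Apply events with t <= 54 (9 events):
  after event 1 (t=9: INC baz by 4): {baz=4}
  after event 2 (t=10: INC foo by 6): {baz=4, foo=6}
  after event 3 (t=12: INC baz by 8): {baz=12, foo=6}
  after event 4 (t=22: SET bar = -3): {bar=-3, baz=12, foo=6}
  after event 5 (t=25: SET bar = 31): {bar=31, baz=12, foo=6}
  after event 6 (t=33: SET bar = 46): {bar=46, baz=12, foo=6}
  after event 7 (t=42: SET foo = 29): {bar=46, baz=12, foo=29}
  after event 8 (t=43: DEC bar by 2): {bar=44, baz=12, foo=29}
  after event 9 (t=51: DEC foo by 10): {bar=44, baz=12, foo=19}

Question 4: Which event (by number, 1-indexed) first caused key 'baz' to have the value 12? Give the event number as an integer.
Looking for first event where baz becomes 12:
  event 1: baz = 4
  event 2: baz = 4
  event 3: baz 4 -> 12  <-- first match

Answer: 3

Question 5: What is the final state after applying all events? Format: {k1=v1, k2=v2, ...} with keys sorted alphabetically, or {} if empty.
  after event 1 (t=9: INC baz by 4): {baz=4}
  after event 2 (t=10: INC foo by 6): {baz=4, foo=6}
  after event 3 (t=12: INC baz by 8): {baz=12, foo=6}
  after event 4 (t=22: SET bar = -3): {bar=-3, baz=12, foo=6}
  after event 5 (t=25: SET bar = 31): {bar=31, baz=12, foo=6}
  after event 6 (t=33: SET bar = 46): {bar=46, baz=12, foo=6}
  after event 7 (t=42: SET foo = 29): {bar=46, baz=12, foo=29}
  after event 8 (t=43: DEC bar by 2): {bar=44, baz=12, foo=29}
  after event 9 (t=51: DEC foo by 10): {bar=44, baz=12, foo=19}
  after event 10 (t=57: INC bar by 10): {bar=54, baz=12, foo=19}
  after event 11 (t=61: INC bar by 8): {bar=62, baz=12, foo=19}

Answer: {bar=62, baz=12, foo=19}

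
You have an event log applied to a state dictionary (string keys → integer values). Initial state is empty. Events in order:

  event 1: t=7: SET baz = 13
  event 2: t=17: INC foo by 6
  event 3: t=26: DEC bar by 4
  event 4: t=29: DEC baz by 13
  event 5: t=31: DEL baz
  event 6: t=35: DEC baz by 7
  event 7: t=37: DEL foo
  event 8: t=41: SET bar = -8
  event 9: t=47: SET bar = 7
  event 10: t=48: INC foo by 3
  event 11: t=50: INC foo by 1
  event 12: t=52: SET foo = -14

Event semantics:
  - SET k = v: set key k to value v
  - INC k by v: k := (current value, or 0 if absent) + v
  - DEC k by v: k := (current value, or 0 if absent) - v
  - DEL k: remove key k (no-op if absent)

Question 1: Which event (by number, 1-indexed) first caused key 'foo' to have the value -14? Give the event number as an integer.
Answer: 12

Derivation:
Looking for first event where foo becomes -14:
  event 2: foo = 6
  event 3: foo = 6
  event 4: foo = 6
  event 5: foo = 6
  event 6: foo = 6
  event 7: foo = (absent)
  event 10: foo = 3
  event 11: foo = 4
  event 12: foo 4 -> -14  <-- first match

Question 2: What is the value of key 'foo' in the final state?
Track key 'foo' through all 12 events:
  event 1 (t=7: SET baz = 13): foo unchanged
  event 2 (t=17: INC foo by 6): foo (absent) -> 6
  event 3 (t=26: DEC bar by 4): foo unchanged
  event 4 (t=29: DEC baz by 13): foo unchanged
  event 5 (t=31: DEL baz): foo unchanged
  event 6 (t=35: DEC baz by 7): foo unchanged
  event 7 (t=37: DEL foo): foo 6 -> (absent)
  event 8 (t=41: SET bar = -8): foo unchanged
  event 9 (t=47: SET bar = 7): foo unchanged
  event 10 (t=48: INC foo by 3): foo (absent) -> 3
  event 11 (t=50: INC foo by 1): foo 3 -> 4
  event 12 (t=52: SET foo = -14): foo 4 -> -14
Final: foo = -14

Answer: -14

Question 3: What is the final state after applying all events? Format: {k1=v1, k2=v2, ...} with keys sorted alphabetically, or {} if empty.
  after event 1 (t=7: SET baz = 13): {baz=13}
  after event 2 (t=17: INC foo by 6): {baz=13, foo=6}
  after event 3 (t=26: DEC bar by 4): {bar=-4, baz=13, foo=6}
  after event 4 (t=29: DEC baz by 13): {bar=-4, baz=0, foo=6}
  after event 5 (t=31: DEL baz): {bar=-4, foo=6}
  after event 6 (t=35: DEC baz by 7): {bar=-4, baz=-7, foo=6}
  after event 7 (t=37: DEL foo): {bar=-4, baz=-7}
  after event 8 (t=41: SET bar = -8): {bar=-8, baz=-7}
  after event 9 (t=47: SET bar = 7): {bar=7, baz=-7}
  after event 10 (t=48: INC foo by 3): {bar=7, baz=-7, foo=3}
  after event 11 (t=50: INC foo by 1): {bar=7, baz=-7, foo=4}
  after event 12 (t=52: SET foo = -14): {bar=7, baz=-7, foo=-14}

Answer: {bar=7, baz=-7, foo=-14}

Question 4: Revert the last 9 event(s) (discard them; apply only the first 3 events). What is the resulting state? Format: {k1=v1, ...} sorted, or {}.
Answer: {bar=-4, baz=13, foo=6}

Derivation:
Keep first 3 events (discard last 9):
  after event 1 (t=7: SET baz = 13): {baz=13}
  after event 2 (t=17: INC foo by 6): {baz=13, foo=6}
  after event 3 (t=26: DEC bar by 4): {bar=-4, baz=13, foo=6}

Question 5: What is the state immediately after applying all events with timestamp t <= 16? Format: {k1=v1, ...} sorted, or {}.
Apply events with t <= 16 (1 events):
  after event 1 (t=7: SET baz = 13): {baz=13}

Answer: {baz=13}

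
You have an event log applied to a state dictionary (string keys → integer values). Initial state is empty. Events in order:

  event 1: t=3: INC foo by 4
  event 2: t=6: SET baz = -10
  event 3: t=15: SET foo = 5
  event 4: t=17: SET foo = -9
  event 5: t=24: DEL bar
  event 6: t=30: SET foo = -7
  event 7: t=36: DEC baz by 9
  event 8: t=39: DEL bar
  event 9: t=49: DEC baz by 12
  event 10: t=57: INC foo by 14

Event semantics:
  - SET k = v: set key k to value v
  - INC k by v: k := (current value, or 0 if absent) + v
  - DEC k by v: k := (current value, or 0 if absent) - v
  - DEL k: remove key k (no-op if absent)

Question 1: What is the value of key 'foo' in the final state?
Answer: 7

Derivation:
Track key 'foo' through all 10 events:
  event 1 (t=3: INC foo by 4): foo (absent) -> 4
  event 2 (t=6: SET baz = -10): foo unchanged
  event 3 (t=15: SET foo = 5): foo 4 -> 5
  event 4 (t=17: SET foo = -9): foo 5 -> -9
  event 5 (t=24: DEL bar): foo unchanged
  event 6 (t=30: SET foo = -7): foo -9 -> -7
  event 7 (t=36: DEC baz by 9): foo unchanged
  event 8 (t=39: DEL bar): foo unchanged
  event 9 (t=49: DEC baz by 12): foo unchanged
  event 10 (t=57: INC foo by 14): foo -7 -> 7
Final: foo = 7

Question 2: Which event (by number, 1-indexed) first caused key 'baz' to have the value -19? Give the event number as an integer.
Answer: 7

Derivation:
Looking for first event where baz becomes -19:
  event 2: baz = -10
  event 3: baz = -10
  event 4: baz = -10
  event 5: baz = -10
  event 6: baz = -10
  event 7: baz -10 -> -19  <-- first match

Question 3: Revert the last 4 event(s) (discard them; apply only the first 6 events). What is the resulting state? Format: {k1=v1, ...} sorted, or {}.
Answer: {baz=-10, foo=-7}

Derivation:
Keep first 6 events (discard last 4):
  after event 1 (t=3: INC foo by 4): {foo=4}
  after event 2 (t=6: SET baz = -10): {baz=-10, foo=4}
  after event 3 (t=15: SET foo = 5): {baz=-10, foo=5}
  after event 4 (t=17: SET foo = -9): {baz=-10, foo=-9}
  after event 5 (t=24: DEL bar): {baz=-10, foo=-9}
  after event 6 (t=30: SET foo = -7): {baz=-10, foo=-7}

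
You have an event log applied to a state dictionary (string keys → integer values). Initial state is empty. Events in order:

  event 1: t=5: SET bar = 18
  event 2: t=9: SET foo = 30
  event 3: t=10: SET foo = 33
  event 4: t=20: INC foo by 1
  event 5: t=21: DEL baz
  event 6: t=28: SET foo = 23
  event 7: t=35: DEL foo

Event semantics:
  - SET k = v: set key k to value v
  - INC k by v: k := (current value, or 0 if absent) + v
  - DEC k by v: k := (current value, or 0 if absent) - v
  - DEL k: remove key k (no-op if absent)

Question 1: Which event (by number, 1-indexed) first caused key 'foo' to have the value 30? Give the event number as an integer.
Looking for first event where foo becomes 30:
  event 2: foo (absent) -> 30  <-- first match

Answer: 2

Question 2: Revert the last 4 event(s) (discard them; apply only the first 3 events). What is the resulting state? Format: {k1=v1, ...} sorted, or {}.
Keep first 3 events (discard last 4):
  after event 1 (t=5: SET bar = 18): {bar=18}
  after event 2 (t=9: SET foo = 30): {bar=18, foo=30}
  after event 3 (t=10: SET foo = 33): {bar=18, foo=33}

Answer: {bar=18, foo=33}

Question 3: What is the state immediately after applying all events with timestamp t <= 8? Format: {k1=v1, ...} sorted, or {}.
Answer: {bar=18}

Derivation:
Apply events with t <= 8 (1 events):
  after event 1 (t=5: SET bar = 18): {bar=18}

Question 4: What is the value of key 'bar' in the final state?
Answer: 18

Derivation:
Track key 'bar' through all 7 events:
  event 1 (t=5: SET bar = 18): bar (absent) -> 18
  event 2 (t=9: SET foo = 30): bar unchanged
  event 3 (t=10: SET foo = 33): bar unchanged
  event 4 (t=20: INC foo by 1): bar unchanged
  event 5 (t=21: DEL baz): bar unchanged
  event 6 (t=28: SET foo = 23): bar unchanged
  event 7 (t=35: DEL foo): bar unchanged
Final: bar = 18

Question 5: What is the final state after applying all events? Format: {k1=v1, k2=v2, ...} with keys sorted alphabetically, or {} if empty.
  after event 1 (t=5: SET bar = 18): {bar=18}
  after event 2 (t=9: SET foo = 30): {bar=18, foo=30}
  after event 3 (t=10: SET foo = 33): {bar=18, foo=33}
  after event 4 (t=20: INC foo by 1): {bar=18, foo=34}
  after event 5 (t=21: DEL baz): {bar=18, foo=34}
  after event 6 (t=28: SET foo = 23): {bar=18, foo=23}
  after event 7 (t=35: DEL foo): {bar=18}

Answer: {bar=18}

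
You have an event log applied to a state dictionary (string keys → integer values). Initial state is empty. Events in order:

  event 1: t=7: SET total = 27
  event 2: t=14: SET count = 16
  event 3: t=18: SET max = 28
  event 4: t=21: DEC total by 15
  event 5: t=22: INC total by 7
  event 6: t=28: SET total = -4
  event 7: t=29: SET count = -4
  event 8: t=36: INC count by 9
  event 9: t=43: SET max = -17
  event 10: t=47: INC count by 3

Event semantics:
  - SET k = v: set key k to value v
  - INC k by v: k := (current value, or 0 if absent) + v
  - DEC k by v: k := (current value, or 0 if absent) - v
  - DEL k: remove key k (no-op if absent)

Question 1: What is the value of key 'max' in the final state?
Answer: -17

Derivation:
Track key 'max' through all 10 events:
  event 1 (t=7: SET total = 27): max unchanged
  event 2 (t=14: SET count = 16): max unchanged
  event 3 (t=18: SET max = 28): max (absent) -> 28
  event 4 (t=21: DEC total by 15): max unchanged
  event 5 (t=22: INC total by 7): max unchanged
  event 6 (t=28: SET total = -4): max unchanged
  event 7 (t=29: SET count = -4): max unchanged
  event 8 (t=36: INC count by 9): max unchanged
  event 9 (t=43: SET max = -17): max 28 -> -17
  event 10 (t=47: INC count by 3): max unchanged
Final: max = -17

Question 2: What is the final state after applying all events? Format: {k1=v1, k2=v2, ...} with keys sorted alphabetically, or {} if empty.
Answer: {count=8, max=-17, total=-4}

Derivation:
  after event 1 (t=7: SET total = 27): {total=27}
  after event 2 (t=14: SET count = 16): {count=16, total=27}
  after event 3 (t=18: SET max = 28): {count=16, max=28, total=27}
  after event 4 (t=21: DEC total by 15): {count=16, max=28, total=12}
  after event 5 (t=22: INC total by 7): {count=16, max=28, total=19}
  after event 6 (t=28: SET total = -4): {count=16, max=28, total=-4}
  after event 7 (t=29: SET count = -4): {count=-4, max=28, total=-4}
  after event 8 (t=36: INC count by 9): {count=5, max=28, total=-4}
  after event 9 (t=43: SET max = -17): {count=5, max=-17, total=-4}
  after event 10 (t=47: INC count by 3): {count=8, max=-17, total=-4}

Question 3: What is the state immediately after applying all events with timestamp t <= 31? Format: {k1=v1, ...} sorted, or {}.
Answer: {count=-4, max=28, total=-4}

Derivation:
Apply events with t <= 31 (7 events):
  after event 1 (t=7: SET total = 27): {total=27}
  after event 2 (t=14: SET count = 16): {count=16, total=27}
  after event 3 (t=18: SET max = 28): {count=16, max=28, total=27}
  after event 4 (t=21: DEC total by 15): {count=16, max=28, total=12}
  after event 5 (t=22: INC total by 7): {count=16, max=28, total=19}
  after event 6 (t=28: SET total = -4): {count=16, max=28, total=-4}
  after event 7 (t=29: SET count = -4): {count=-4, max=28, total=-4}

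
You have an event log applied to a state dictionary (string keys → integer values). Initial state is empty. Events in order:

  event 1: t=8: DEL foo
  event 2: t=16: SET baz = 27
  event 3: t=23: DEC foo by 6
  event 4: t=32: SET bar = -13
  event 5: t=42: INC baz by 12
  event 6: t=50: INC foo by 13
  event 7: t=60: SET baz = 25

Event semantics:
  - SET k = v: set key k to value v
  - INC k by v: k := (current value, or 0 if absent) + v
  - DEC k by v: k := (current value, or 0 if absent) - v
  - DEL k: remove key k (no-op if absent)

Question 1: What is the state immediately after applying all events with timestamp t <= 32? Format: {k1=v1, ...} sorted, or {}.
Answer: {bar=-13, baz=27, foo=-6}

Derivation:
Apply events with t <= 32 (4 events):
  after event 1 (t=8: DEL foo): {}
  after event 2 (t=16: SET baz = 27): {baz=27}
  after event 3 (t=23: DEC foo by 6): {baz=27, foo=-6}
  after event 4 (t=32: SET bar = -13): {bar=-13, baz=27, foo=-6}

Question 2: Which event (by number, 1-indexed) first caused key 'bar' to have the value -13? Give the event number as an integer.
Answer: 4

Derivation:
Looking for first event where bar becomes -13:
  event 4: bar (absent) -> -13  <-- first match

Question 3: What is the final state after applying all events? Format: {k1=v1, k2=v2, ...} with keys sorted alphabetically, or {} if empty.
Answer: {bar=-13, baz=25, foo=7}

Derivation:
  after event 1 (t=8: DEL foo): {}
  after event 2 (t=16: SET baz = 27): {baz=27}
  after event 3 (t=23: DEC foo by 6): {baz=27, foo=-6}
  after event 4 (t=32: SET bar = -13): {bar=-13, baz=27, foo=-6}
  after event 5 (t=42: INC baz by 12): {bar=-13, baz=39, foo=-6}
  after event 6 (t=50: INC foo by 13): {bar=-13, baz=39, foo=7}
  after event 7 (t=60: SET baz = 25): {bar=-13, baz=25, foo=7}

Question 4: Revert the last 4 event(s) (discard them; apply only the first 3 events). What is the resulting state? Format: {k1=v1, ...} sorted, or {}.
Answer: {baz=27, foo=-6}

Derivation:
Keep first 3 events (discard last 4):
  after event 1 (t=8: DEL foo): {}
  after event 2 (t=16: SET baz = 27): {baz=27}
  after event 3 (t=23: DEC foo by 6): {baz=27, foo=-6}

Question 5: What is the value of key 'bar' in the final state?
Answer: -13

Derivation:
Track key 'bar' through all 7 events:
  event 1 (t=8: DEL foo): bar unchanged
  event 2 (t=16: SET baz = 27): bar unchanged
  event 3 (t=23: DEC foo by 6): bar unchanged
  event 4 (t=32: SET bar = -13): bar (absent) -> -13
  event 5 (t=42: INC baz by 12): bar unchanged
  event 6 (t=50: INC foo by 13): bar unchanged
  event 7 (t=60: SET baz = 25): bar unchanged
Final: bar = -13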